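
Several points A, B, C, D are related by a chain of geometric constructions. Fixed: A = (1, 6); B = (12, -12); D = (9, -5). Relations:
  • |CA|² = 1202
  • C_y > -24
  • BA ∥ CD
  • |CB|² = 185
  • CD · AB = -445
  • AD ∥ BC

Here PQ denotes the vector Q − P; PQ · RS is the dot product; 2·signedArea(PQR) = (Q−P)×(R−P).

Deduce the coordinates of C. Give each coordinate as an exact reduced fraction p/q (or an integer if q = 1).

1. C_x = 20  [BA ∥ CD ∩ AD ∥ BC]
2. C_y = -23  [BA ∥ CD ∩ AD ∥ BC]
   → C = (20, -23)

C = (20, -23)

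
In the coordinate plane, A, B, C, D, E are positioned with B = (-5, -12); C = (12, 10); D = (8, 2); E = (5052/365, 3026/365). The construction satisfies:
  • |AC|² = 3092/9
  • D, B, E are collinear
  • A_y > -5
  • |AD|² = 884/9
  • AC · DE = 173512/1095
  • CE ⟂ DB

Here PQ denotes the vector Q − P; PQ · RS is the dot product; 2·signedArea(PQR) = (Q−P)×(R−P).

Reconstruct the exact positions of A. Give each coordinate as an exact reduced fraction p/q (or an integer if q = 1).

A = (2/3, -14/3)

1. A_x = 2/3  [line -2132/365·x + -2296/365·y + -5576/219 = 0 ∩ |AD|² = 884/9]
2. A_y = -14/3  [line -2132/365·x + -2296/365·y + -5576/219 = 0 ∩ |AD|² = 884/9]
   → A = (2/3, -14/3)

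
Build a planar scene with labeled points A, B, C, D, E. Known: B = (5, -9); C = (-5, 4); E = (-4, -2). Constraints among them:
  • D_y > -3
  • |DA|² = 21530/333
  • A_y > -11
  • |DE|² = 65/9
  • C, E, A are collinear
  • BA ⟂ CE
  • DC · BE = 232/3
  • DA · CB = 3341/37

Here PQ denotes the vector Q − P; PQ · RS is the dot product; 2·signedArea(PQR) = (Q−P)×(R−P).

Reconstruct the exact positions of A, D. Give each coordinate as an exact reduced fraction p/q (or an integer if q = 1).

1. A_x = -97/37  [C, E, A are collinear ∩ BA ⟂ CE]
2. A_y = -380/37  [C, E, A are collinear ∩ BA ⟂ CE]
   → A = (-97/37, -380/37)
3. D_x = -4/3  [DA · CB = 3341/37 ∩ DC · BE = 232/3]
4. D_y = -7/3  [DA · CB = 3341/37 ∩ DC · BE = 232/3]
   → D = (-4/3, -7/3)

A = (-97/37, -380/37)
D = (-4/3, -7/3)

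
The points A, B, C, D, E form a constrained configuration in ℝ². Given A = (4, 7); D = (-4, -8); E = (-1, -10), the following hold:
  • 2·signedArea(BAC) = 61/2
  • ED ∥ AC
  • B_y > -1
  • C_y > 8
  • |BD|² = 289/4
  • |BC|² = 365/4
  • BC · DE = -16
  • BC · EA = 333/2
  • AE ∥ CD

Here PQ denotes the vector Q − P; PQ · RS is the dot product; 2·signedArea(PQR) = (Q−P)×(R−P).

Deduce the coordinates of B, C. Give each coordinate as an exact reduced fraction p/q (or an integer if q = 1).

1. C_x = 1  [AE ∥ CD ∩ ED ∥ AC]
2. C_y = 9  [AE ∥ CD ∩ ED ∥ AC]
   → C = (1, 9)
3. B_x = 0  [BC · EA = 333/2 ∩ BC · DE = -16]
4. B_y = -1/2  [BC · EA = 333/2 ∩ BC · DE = -16]
   → B = (0, -1/2)

B = (0, -1/2)
C = (1, 9)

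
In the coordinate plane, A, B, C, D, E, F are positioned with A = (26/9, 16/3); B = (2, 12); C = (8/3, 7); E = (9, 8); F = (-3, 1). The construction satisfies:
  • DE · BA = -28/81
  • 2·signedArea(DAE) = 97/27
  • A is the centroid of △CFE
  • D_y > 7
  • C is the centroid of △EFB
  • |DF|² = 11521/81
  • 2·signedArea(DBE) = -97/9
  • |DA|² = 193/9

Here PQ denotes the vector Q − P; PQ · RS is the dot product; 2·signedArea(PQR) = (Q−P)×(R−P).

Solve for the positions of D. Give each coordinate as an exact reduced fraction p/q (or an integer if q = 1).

1. D_x = 62/9  [2·signedArea(DAE) = 97/27 ∩ 2·signedArea(DBE) = -97/9]
2. D_y = 23/3  [2·signedArea(DAE) = 97/27 ∩ 2·signedArea(DBE) = -97/9]
   → D = (62/9, 23/3)

D = (62/9, 23/3)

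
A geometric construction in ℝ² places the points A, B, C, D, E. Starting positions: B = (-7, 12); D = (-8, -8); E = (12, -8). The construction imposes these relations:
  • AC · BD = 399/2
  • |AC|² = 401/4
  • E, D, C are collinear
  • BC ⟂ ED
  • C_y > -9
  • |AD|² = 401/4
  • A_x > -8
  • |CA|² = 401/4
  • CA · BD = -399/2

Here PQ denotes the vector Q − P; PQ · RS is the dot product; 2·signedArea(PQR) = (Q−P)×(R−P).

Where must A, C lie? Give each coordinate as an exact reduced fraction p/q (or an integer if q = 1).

1. C_x = -7  [E, D, C are collinear ∩ BC ⟂ ED]
2. C_y = -8  [E, D, C are collinear ∩ BC ⟂ ED]
   → C = (-7, -8)
3. A_x = -15/2  [line 1·x + 20·y + -65/2 = 0 ∩ |AD|² = 401/4]
4. A_y = 2  [line 1·x + 20·y + -65/2 = 0 ∩ |AD|² = 401/4]
   → A = (-15/2, 2)

A = (-15/2, 2)
C = (-7, -8)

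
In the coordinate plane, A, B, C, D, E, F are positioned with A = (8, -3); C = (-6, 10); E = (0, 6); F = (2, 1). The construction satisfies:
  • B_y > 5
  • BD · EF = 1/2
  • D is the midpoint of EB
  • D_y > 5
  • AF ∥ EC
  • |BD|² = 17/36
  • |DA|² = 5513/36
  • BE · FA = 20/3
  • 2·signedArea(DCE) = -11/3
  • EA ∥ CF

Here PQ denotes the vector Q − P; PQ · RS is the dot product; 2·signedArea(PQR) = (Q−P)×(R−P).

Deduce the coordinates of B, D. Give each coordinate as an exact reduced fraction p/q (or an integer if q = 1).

1. D_x = -2/3  [line 4·x + 6·y + -97/3 = 0 ∩ |DA|² = 5513/36]
2. D_y = 35/6  [line 4·x + 6·y + -97/3 = 0 ∩ |DA|² = 5513/36]
   → D = (-2/3, 35/6)
3. B_x = -4/3  [BE · FA = 20/3 ∩ D is the midpoint of EB]
4. B_y = 17/3  [BE · FA = 20/3 ∩ D is the midpoint of EB]
   → B = (-4/3, 17/3)

B = (-4/3, 17/3)
D = (-2/3, 35/6)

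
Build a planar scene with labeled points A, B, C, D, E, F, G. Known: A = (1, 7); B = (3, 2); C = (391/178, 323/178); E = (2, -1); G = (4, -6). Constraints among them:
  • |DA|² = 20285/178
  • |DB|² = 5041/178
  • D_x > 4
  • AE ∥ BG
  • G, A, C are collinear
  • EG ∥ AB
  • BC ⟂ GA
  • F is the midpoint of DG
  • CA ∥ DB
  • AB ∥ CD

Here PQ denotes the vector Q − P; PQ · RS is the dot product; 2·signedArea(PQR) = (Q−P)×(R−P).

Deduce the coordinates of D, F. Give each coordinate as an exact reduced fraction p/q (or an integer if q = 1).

1. D_x = 747/178  [CA ∥ DB ∩ AB ∥ CD]
2. D_y = -567/178  [CA ∥ DB ∩ AB ∥ CD]
   → D = (747/178, -567/178)
3. F_x = 1459/356  [F is the midpoint of DG]
4. F_y = -1635/356  [F is the midpoint of DG]
   → F = (1459/356, -1635/356)

D = (747/178, -567/178)
F = (1459/356, -1635/356)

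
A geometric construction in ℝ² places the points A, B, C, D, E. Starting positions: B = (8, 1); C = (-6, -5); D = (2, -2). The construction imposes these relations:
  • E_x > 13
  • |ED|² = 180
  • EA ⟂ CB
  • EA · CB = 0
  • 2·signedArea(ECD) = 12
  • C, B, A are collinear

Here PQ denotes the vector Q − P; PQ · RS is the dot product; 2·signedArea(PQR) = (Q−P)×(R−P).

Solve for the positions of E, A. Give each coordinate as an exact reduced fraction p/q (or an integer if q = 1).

A = (821/58, 211/58)
E = (14, 4)

1. E_x = 14  [line -3·x + 8·y + 10 = 0 ∩ |ED|² = 180]
2. E_y = 4  [line -3·x + 8·y + 10 = 0 ∩ |ED|² = 180]
   → E = (14, 4)
3. A_x = 821/58  [EA · CB = 0 ∩ C, B, A are collinear]
4. A_y = 211/58  [EA · CB = 0 ∩ C, B, A are collinear]
   → A = (821/58, 211/58)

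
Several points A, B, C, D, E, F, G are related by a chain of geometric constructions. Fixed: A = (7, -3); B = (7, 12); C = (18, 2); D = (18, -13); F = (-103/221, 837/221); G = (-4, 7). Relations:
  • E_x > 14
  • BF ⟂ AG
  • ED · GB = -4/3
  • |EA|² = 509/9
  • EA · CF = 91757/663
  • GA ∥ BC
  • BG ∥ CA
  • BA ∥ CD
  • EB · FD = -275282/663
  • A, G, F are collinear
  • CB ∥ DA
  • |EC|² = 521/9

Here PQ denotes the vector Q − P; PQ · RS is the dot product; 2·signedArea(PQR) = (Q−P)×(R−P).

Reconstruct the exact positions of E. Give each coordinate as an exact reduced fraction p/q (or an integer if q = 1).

1. E_x = 43/3  [ED · GB = -4/3 ∩ EB · FD = -275282/663]
2. E_y = -14/3  [ED · GB = -4/3 ∩ EB · FD = -275282/663]
   → E = (43/3, -14/3)

E = (43/3, -14/3)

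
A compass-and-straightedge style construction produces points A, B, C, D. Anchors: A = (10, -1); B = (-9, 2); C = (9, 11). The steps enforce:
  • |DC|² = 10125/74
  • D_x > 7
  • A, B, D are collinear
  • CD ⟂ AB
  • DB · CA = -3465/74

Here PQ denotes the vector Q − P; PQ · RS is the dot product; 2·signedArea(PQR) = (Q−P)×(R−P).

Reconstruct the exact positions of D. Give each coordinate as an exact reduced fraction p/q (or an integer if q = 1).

D = (531/74, -41/74)

1. D_x = 531/74  [A, B, D are collinear ∩ CD ⟂ AB]
2. D_y = -41/74  [A, B, D are collinear ∩ CD ⟂ AB]
   → D = (531/74, -41/74)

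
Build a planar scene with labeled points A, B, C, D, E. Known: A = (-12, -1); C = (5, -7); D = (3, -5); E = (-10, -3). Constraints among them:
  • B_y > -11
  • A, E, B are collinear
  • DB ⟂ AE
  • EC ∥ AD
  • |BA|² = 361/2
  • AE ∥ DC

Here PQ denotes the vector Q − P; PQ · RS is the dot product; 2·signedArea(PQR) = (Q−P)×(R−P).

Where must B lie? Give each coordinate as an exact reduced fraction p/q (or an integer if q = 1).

1. B_x = -5/2  [A, E, B are collinear ∩ DB ⟂ AE]
2. B_y = -21/2  [A, E, B are collinear ∩ DB ⟂ AE]
   → B = (-5/2, -21/2)

B = (-5/2, -21/2)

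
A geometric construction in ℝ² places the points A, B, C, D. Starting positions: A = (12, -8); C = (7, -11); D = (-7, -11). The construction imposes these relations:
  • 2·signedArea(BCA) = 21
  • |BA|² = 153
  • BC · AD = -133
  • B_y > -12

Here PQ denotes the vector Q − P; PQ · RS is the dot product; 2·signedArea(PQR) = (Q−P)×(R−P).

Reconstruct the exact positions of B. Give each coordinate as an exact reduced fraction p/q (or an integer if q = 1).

1. B_x = 0  [2·signedArea(BCA) = 21 ∩ BC · AD = -133]
2. B_y = -11  [2·signedArea(BCA) = 21 ∩ BC · AD = -133]
   → B = (0, -11)

B = (0, -11)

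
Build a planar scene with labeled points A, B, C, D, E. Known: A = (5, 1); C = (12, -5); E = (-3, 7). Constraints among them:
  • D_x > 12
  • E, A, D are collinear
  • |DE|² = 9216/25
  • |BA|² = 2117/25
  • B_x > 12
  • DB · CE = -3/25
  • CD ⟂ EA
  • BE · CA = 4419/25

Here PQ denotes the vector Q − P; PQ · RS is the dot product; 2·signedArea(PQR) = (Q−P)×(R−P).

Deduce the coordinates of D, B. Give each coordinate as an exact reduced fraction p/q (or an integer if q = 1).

1. D_x = 309/25  [E, A, D are collinear ∩ CD ⟂ EA]
2. D_y = -113/25  [E, A, D are collinear ∩ CD ⟂ EA]
   → D = (309/25, -113/25)
3. B_x = 306/25  [BE · CA = 4419/25 ∩ DB · CE = -3/25]
4. B_y = -117/25  [BE · CA = 4419/25 ∩ DB · CE = -3/25]
   → B = (306/25, -117/25)

B = (306/25, -117/25)
D = (309/25, -113/25)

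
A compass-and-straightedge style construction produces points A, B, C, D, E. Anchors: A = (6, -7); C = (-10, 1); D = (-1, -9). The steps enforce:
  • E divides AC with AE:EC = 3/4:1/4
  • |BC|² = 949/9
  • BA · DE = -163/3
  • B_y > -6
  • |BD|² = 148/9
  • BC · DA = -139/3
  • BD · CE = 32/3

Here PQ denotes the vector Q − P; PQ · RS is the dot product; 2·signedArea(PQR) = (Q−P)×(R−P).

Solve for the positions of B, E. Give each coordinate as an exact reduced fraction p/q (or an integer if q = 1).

1. B_x = -5/3  [line -7·x + -2·y + -65/3 = 0 ∩ |BD|² = 148/9]
2. B_y = -5  [line -7·x + -2·y + -65/3 = 0 ∩ |BD|² = 148/9]
   → B = (-5/3, -5)
3. E_x = -6  [BA · DE = -163/3 ∩ E divides AC with AE:EC = 3/4:1/4]
4. E_y = -1  [BA · DE = -163/3 ∩ E divides AC with AE:EC = 3/4:1/4]
   → E = (-6, -1)

B = (-5/3, -5)
E = (-6, -1)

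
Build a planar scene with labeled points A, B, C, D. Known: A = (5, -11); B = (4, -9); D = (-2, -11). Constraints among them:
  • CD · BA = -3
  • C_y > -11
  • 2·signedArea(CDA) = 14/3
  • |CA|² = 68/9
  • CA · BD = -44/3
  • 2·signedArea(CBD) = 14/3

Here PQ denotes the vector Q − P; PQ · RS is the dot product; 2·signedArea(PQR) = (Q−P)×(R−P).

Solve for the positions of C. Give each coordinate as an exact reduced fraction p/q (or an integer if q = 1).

1. C_x = 7/3  [CD · BA = -3 ∩ 2·signedArea(CBD) = 14/3]
2. C_y = -31/3  [CD · BA = -3 ∩ 2·signedArea(CBD) = 14/3]
   → C = (7/3, -31/3)

C = (7/3, -31/3)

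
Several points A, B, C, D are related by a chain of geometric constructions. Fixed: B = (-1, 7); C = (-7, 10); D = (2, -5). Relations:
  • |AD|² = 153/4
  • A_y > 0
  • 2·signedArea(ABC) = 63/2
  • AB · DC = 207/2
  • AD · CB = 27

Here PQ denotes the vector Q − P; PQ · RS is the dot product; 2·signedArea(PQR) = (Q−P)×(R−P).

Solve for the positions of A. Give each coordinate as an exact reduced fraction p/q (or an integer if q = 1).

1. A_x = 1/2  [2·signedArea(ABC) = 63/2 ∩ AD · CB = 27]
2. A_y = 1  [2·signedArea(ABC) = 63/2 ∩ AD · CB = 27]
   → A = (1/2, 1)

A = (1/2, 1)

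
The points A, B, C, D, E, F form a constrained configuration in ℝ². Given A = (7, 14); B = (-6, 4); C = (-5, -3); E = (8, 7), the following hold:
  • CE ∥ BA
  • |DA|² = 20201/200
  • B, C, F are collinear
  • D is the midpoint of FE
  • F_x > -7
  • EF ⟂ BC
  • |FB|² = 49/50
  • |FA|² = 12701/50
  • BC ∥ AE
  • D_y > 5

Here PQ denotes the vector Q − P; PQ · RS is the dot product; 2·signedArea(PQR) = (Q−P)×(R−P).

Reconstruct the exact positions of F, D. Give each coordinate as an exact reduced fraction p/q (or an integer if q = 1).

1. F_x = -307/50  [B, C, F are collinear ∩ EF ⟂ BC]
2. F_y = 249/50  [B, C, F are collinear ∩ EF ⟂ BC]
   → F = (-307/50, 249/50)
3. D_x = 93/100  [D is the midpoint of FE]
4. D_y = 599/100  [D is the midpoint of FE]
   → D = (93/100, 599/100)

D = (93/100, 599/100)
F = (-307/50, 249/50)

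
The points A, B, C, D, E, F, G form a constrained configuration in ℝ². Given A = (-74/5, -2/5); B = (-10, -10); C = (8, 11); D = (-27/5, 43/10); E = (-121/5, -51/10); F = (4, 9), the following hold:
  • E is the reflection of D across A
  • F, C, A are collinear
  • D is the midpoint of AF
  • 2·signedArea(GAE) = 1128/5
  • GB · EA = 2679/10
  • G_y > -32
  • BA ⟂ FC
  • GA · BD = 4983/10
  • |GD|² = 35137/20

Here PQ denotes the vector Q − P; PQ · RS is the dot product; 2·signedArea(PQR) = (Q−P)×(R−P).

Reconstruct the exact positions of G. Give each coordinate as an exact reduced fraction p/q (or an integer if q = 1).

1. G_x = -28  [GB · EA = 2679/10 ∩ GA · BD = 4983/10]
2. G_y = -31  [GB · EA = 2679/10 ∩ GA · BD = 4983/10]
   → G = (-28, -31)

G = (-28, -31)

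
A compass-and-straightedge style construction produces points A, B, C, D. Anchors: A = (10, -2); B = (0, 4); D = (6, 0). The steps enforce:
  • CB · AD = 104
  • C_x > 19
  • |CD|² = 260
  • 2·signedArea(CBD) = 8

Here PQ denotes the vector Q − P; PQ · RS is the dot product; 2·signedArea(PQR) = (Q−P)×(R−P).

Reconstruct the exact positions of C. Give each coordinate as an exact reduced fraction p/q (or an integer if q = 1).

C = (20, -8)

1. C_x = 20  [CB · AD = 104 ∩ 2·signedArea(CBD) = 8]
2. C_y = -8  [CB · AD = 104 ∩ 2·signedArea(CBD) = 8]
   → C = (20, -8)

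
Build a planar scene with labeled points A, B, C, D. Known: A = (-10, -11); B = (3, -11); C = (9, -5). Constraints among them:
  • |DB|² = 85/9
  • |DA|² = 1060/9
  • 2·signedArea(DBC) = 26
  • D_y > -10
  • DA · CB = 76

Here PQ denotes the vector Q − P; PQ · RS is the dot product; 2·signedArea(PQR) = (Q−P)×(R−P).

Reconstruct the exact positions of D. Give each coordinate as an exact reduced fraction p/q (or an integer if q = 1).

D = (2/3, -9)

1. D_x = 2/3  [2·signedArea(DBC) = 26 ∩ DA · CB = 76]
2. D_y = -9  [2·signedArea(DBC) = 26 ∩ DA · CB = 76]
   → D = (2/3, -9)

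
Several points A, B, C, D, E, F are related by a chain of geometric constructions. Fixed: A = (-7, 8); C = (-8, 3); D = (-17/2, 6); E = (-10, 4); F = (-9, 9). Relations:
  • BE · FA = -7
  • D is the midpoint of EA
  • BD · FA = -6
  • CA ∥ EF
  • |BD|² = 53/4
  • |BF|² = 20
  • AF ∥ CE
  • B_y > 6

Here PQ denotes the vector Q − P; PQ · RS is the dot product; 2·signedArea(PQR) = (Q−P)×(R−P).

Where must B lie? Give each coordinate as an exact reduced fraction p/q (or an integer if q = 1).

B = (-5, 7)

1. B_x = -5  [line -2·x + 1·y + -17 = 0 ∩ |BD|² = 53/4]
2. B_y = 7  [line -2·x + 1·y + -17 = 0 ∩ |BD|² = 53/4]
   → B = (-5, 7)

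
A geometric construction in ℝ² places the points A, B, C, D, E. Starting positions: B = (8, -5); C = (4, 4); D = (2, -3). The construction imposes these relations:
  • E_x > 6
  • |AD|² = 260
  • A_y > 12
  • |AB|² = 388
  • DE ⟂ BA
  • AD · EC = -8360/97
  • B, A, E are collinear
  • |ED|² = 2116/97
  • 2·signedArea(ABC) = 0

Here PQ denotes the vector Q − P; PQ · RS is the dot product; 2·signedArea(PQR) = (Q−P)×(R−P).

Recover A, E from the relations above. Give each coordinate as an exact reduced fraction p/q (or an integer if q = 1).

1. A_x = 0  [line -9·x + -4·y + 52 = 0 ∩ |AB|² = 388]
2. A_y = 13  [line -9·x + -4·y + 52 = 0 ∩ |AB|² = 388]
   → A = (0, 13)
3. E_x = 608/97  [B, A, E are collinear ∩ DE ⟂ BA]
4. E_y = -107/97  [B, A, E are collinear ∩ DE ⟂ BA]
   → E = (608/97, -107/97)

A = (0, 13)
E = (608/97, -107/97)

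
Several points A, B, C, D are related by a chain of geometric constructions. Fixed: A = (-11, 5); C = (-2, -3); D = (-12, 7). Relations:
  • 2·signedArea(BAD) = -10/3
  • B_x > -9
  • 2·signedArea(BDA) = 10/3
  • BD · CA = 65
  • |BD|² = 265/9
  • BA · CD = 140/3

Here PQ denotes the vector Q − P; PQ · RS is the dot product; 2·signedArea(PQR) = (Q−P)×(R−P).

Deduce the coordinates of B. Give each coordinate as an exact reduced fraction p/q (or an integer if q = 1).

1. B_x = -25/3  [2·signedArea(BAD) = -10/3 ∩ BD · CA = 65]
2. B_y = 3  [2·signedArea(BAD) = -10/3 ∩ BD · CA = 65]
   → B = (-25/3, 3)

B = (-25/3, 3)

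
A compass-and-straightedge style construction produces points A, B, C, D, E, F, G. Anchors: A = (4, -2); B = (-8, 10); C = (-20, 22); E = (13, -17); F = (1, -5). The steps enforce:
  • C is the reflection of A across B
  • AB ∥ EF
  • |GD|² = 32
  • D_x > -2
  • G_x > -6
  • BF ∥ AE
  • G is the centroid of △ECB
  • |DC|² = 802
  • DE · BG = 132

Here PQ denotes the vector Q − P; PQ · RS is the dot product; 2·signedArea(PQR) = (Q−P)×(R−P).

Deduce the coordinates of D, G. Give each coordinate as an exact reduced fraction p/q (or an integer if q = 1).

1. G_x = -5  [G is the centroid of △ECB]
2. G_y = 5  [G is the centroid of △ECB]
   → G = (-5, 5)
3. D_x = -1  [line -3·x + 5·y + -8 = 0 ∩ |DC|² = 802]
4. D_y = 1  [line -3·x + 5·y + -8 = 0 ∩ |DC|² = 802]
   → D = (-1, 1)

D = (-1, 1)
G = (-5, 5)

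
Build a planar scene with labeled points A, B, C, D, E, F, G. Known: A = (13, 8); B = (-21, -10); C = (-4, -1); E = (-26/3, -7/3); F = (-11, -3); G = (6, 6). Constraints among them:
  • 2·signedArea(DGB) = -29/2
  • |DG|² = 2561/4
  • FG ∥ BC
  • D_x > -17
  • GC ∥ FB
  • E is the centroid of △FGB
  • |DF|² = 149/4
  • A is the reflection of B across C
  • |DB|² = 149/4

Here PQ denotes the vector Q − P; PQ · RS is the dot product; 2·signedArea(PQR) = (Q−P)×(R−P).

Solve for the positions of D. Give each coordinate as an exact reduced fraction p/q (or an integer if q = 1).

1. D_x = -16  [line 16·x + -27·y + 161/2 = 0 ∩ |DB|² = 149/4]
2. D_y = -13/2  [line 16·x + -27·y + 161/2 = 0 ∩ |DB|² = 149/4]
   → D = (-16, -13/2)

D = (-16, -13/2)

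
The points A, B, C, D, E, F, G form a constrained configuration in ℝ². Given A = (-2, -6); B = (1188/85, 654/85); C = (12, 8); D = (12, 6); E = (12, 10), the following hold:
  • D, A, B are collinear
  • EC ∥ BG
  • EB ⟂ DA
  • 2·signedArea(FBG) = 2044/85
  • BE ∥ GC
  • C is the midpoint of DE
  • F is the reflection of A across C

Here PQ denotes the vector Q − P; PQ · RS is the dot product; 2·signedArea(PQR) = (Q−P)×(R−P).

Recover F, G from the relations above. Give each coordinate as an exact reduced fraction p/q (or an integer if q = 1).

1. F_x = 26  [F is the reflection of A across C]
2. F_y = 22  [F is the reflection of A across C]
   → F = (26, 22)
3. G_x = 1188/85  [BE ∥ GC ∩ EC ∥ BG]
4. G_y = 484/85  [BE ∥ GC ∩ EC ∥ BG]
   → G = (1188/85, 484/85)

F = (26, 22)
G = (1188/85, 484/85)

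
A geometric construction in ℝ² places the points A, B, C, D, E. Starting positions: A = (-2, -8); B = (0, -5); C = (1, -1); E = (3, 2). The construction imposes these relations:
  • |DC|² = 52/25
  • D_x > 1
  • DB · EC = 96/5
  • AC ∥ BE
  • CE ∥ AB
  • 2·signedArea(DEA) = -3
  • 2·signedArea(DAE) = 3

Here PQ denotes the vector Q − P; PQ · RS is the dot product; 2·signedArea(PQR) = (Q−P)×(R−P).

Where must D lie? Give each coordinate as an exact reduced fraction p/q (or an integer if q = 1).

D = (9/5, 1/5)

1. D_x = 9/5  [2·signedArea(DAE) = 3 ∩ DB · EC = 96/5]
2. D_y = 1/5  [2·signedArea(DAE) = 3 ∩ DB · EC = 96/5]
   → D = (9/5, 1/5)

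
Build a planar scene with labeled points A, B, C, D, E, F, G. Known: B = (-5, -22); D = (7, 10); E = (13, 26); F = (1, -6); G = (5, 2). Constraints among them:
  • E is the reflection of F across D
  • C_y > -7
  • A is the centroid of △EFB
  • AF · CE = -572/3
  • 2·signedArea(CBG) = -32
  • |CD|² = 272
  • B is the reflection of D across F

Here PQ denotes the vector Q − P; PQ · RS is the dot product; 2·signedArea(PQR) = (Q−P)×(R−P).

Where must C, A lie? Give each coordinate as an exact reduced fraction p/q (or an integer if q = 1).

A = (3, -2/3)
C = (3, -6)

1. A_x = 3  [A is the centroid of △EFB]
2. A_y = -2/3  [A is the centroid of △EFB]
   → A = (3, -2/3)
3. C_x = 3  [2·signedArea(CBG) = -32 ∩ AF · CE = -572/3]
4. C_y = -6  [2·signedArea(CBG) = -32 ∩ AF · CE = -572/3]
   → C = (3, -6)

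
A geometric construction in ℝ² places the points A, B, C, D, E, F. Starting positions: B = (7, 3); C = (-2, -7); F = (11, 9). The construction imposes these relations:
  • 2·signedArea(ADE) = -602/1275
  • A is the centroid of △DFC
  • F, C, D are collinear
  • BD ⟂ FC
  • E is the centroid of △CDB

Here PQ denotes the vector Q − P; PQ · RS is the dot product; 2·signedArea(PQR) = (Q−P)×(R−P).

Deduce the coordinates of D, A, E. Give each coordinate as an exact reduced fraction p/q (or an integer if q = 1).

A = (2192/425, 769/425)
D = (2751/425, 1457/425)
E = (4876/1275, -81/425)

1. D_x = 2751/425  [F, C, D are collinear ∩ BD ⟂ FC]
2. D_y = 1457/425  [F, C, D are collinear ∩ BD ⟂ FC]
   → D = (2751/425, 1457/425)
3. A_x = 2192/425  [A is the centroid of △DFC]
4. A_y = 769/425  [A is the centroid of △DFC]
   → A = (2192/425, 769/425)
5. E_x = 4876/1275  [E is the centroid of △CDB]
6. E_y = -81/425  [E is the centroid of △CDB]
   → E = (4876/1275, -81/425)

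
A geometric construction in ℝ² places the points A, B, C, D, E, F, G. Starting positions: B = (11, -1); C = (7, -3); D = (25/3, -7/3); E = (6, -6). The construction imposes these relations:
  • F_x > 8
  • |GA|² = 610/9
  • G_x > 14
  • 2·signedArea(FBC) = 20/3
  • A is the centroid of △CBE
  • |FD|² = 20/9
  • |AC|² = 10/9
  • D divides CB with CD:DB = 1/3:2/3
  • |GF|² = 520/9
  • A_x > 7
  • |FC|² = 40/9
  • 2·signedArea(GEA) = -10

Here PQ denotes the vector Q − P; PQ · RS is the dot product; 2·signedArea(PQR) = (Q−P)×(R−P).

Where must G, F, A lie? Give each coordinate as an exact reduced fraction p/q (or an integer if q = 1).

1. F_x = 9  [line 2·x + -4·y + -98/3 = 0 ∩ |FD|² = 20/9]
2. F_y = -11/3  [line 2·x + -4·y + -98/3 = 0 ∩ |FD|² = 20/9]
   → F = (9, -11/3)
3. A_x = 8  [A is the centroid of △CBE]
4. A_y = -10/3  [A is the centroid of △CBE]
   → A = (8, -10/3)
5. G_x = 15  [line -8/3·x + 2·y + 38 = 0 ∩ |GA|² = 610/9]
6. G_y = 1  [line -8/3·x + 2·y + 38 = 0 ∩ |GA|² = 610/9]
   → G = (15, 1)

A = (8, -10/3)
F = (9, -11/3)
G = (15, 1)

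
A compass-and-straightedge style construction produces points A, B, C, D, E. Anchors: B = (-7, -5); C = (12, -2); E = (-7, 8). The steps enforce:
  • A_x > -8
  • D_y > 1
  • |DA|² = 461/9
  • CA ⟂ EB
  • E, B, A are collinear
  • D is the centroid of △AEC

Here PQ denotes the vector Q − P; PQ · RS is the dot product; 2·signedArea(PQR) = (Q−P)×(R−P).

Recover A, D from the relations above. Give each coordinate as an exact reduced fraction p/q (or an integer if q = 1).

1. A_x = -7  [E, B, A are collinear ∩ CA ⟂ EB]
2. A_y = -2  [E, B, A are collinear ∩ CA ⟂ EB]
   → A = (-7, -2)
3. D_x = -2/3  [D is the centroid of △AEC]
4. D_y = 4/3  [D is the centroid of △AEC]
   → D = (-2/3, 4/3)

A = (-7, -2)
D = (-2/3, 4/3)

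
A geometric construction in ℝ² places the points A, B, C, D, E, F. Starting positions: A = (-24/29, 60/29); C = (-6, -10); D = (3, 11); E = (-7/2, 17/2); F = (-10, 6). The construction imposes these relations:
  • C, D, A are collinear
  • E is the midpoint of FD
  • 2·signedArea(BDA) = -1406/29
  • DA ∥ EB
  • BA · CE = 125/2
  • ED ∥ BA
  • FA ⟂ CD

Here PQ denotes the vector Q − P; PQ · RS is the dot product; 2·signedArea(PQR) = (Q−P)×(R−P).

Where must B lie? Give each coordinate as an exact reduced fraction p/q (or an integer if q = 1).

1. B_x = -425/58  [ED ∥ BA ∩ DA ∥ EB]
2. B_y = -25/58  [ED ∥ BA ∩ DA ∥ EB]
   → B = (-425/58, -25/58)

B = (-425/58, -25/58)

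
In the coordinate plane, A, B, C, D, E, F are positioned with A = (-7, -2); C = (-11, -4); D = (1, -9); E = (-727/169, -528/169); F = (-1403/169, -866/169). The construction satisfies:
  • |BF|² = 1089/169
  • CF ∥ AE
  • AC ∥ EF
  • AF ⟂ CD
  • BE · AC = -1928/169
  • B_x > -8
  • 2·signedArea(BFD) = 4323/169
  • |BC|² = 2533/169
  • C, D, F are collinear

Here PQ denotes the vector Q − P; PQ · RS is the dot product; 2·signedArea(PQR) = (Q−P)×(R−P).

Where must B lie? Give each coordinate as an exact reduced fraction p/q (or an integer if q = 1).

1. B_x = -1238/169  [2·signedArea(BFD) = 4323/169 ∩ BE · AC = -1928/169]
2. B_y = -470/169  [2·signedArea(BFD) = 4323/169 ∩ BE · AC = -1928/169]
   → B = (-1238/169, -470/169)

B = (-1238/169, -470/169)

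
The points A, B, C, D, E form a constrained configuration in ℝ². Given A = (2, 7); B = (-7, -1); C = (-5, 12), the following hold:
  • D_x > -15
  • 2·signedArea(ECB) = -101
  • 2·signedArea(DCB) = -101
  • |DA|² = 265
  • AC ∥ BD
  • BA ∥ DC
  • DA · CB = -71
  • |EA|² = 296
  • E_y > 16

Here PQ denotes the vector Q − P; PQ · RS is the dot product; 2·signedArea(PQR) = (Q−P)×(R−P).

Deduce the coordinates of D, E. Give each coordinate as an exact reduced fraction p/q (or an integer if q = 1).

1. D_x = -14  [BA ∥ DC ∩ AC ∥ BD]
2. D_y = 4  [BA ∥ DC ∩ AC ∥ BD]
   → D = (-14, 4)
3. E_x = -12  [line 13·x + -2·y + 190 = 0 ∩ |EA|² = 296]
4. E_y = 17  [line 13·x + -2·y + 190 = 0 ∩ |EA|² = 296]
   → E = (-12, 17)

D = (-14, 4)
E = (-12, 17)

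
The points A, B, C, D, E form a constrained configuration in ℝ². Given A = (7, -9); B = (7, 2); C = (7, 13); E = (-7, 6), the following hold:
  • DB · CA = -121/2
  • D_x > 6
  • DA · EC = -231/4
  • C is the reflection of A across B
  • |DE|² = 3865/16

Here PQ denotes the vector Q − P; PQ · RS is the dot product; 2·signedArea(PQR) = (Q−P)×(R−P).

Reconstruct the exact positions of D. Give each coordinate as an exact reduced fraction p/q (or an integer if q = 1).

1. D_x = 7  [DB · CA = -121/2 ∩ DA · EC = -231/4]
2. D_y = -3/4  [DB · CA = -121/2 ∩ DA · EC = -231/4]
   → D = (7, -3/4)

D = (7, -3/4)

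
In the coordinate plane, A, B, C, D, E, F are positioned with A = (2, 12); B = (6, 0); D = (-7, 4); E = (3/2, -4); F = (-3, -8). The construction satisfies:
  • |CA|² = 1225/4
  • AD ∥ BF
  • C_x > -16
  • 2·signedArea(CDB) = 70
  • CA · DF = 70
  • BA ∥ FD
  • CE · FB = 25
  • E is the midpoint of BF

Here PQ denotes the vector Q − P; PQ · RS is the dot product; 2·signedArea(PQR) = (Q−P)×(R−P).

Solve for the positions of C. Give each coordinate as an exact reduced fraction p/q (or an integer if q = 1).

C = (-31/2, 12)

1. C_x = -31/2  [CE · FB = 25 ∩ 2·signedArea(CDB) = 70]
2. C_y = 12  [CE · FB = 25 ∩ 2·signedArea(CDB) = 70]
   → C = (-31/2, 12)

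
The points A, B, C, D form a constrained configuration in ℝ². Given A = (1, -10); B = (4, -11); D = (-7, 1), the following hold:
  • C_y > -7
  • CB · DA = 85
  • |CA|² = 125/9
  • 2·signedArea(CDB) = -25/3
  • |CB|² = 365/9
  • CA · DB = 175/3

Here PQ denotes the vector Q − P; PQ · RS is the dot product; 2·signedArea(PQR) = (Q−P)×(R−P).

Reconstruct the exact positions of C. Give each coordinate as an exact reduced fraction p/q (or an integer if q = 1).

C = (-2/3, -20/3)

1. C_x = -2/3  [CB · DA = 85 ∩ 2·signedArea(CDB) = -25/3]
2. C_y = -20/3  [CB · DA = 85 ∩ 2·signedArea(CDB) = -25/3]
   → C = (-2/3, -20/3)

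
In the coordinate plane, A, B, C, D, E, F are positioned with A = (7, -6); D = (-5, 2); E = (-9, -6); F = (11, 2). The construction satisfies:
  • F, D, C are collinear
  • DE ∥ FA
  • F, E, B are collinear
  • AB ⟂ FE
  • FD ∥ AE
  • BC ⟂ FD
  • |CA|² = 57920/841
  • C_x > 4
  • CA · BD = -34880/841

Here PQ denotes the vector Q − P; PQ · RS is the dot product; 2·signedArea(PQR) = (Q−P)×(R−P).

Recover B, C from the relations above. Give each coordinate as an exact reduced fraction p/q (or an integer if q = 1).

1. B_x = 139/29  [F, E, B are collinear ∩ AB ⟂ FE]
2. B_y = -14/29  [F, E, B are collinear ∩ AB ⟂ FE]
   → B = (139/29, -14/29)
3. C_x = 139/29  [F, D, C are collinear ∩ BC ⟂ FD]
4. C_y = 2  [F, D, C are collinear ∩ BC ⟂ FD]
   → C = (139/29, 2)

B = (139/29, -14/29)
C = (139/29, 2)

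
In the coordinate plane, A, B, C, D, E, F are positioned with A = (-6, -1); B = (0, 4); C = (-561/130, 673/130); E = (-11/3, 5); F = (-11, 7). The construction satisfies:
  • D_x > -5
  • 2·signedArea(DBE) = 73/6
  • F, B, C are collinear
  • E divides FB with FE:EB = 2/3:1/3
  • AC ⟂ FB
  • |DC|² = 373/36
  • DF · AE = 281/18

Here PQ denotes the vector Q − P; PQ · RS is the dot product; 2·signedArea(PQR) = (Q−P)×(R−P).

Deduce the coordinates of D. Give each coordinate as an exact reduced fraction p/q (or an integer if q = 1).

1. D_x = -29/6  [DF · AE = 281/18 ∩ 2·signedArea(DBE) = 73/6]
2. D_y = 2  [DF · AE = 281/18 ∩ 2·signedArea(DBE) = 73/6]
   → D = (-29/6, 2)

D = (-29/6, 2)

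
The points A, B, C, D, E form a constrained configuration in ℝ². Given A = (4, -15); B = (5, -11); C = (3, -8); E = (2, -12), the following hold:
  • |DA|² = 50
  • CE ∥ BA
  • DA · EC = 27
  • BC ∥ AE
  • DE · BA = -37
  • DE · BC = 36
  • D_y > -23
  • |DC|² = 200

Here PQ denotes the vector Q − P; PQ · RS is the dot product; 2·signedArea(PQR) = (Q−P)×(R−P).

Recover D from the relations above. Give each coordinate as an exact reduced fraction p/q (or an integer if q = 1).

1. D_x = 5  [DA · EC = 27 ∩ DE · BC = 36]
2. D_y = -22  [DA · EC = 27 ∩ DE · BC = 36]
   → D = (5, -22)

D = (5, -22)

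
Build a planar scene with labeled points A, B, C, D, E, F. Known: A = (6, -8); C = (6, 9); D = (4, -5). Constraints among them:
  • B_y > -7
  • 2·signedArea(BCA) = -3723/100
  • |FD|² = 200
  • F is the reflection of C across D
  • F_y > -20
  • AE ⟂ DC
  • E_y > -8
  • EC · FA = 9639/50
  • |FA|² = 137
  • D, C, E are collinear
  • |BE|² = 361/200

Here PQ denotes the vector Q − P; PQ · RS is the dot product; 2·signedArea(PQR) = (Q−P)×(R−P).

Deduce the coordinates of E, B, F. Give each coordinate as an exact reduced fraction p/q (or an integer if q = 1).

B = (381/100, -633/100)
E = (181/50, -383/50)
F = (2, -19)

1. E_x = 181/50  [D, C, E are collinear ∩ AE ⟂ DC]
2. E_y = -383/50  [D, C, E are collinear ∩ AE ⟂ DC]
   → E = (181/50, -383/50)
3. B_x = 381/100  [2·signedArea(BCA) = -3723/100]
4. B_y = -633/100  [|BE|² = 361/200]
   → B = (381/100, -633/100)
5. F_x = 2  [F is the reflection of C across D]
6. F_y = -19  [F is the reflection of C across D]
   → F = (2, -19)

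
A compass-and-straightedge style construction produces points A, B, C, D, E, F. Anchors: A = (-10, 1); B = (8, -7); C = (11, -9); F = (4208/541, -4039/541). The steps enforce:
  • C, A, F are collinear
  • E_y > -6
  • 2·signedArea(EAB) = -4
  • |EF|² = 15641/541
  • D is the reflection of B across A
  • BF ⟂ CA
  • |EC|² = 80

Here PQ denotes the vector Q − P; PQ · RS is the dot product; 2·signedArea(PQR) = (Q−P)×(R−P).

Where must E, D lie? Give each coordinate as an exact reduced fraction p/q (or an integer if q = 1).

1. E_x = 3  [line 8·x + 18·y + 66 = 0 ∩ |EF|² = 15641/541]
2. E_y = -5  [line 8·x + 18·y + 66 = 0 ∩ |EF|² = 15641/541]
   → E = (3, -5)
3. D_x = -28  [D is the reflection of B across A]
4. D_y = 9  [D is the reflection of B across A]
   → D = (-28, 9)

D = (-28, 9)
E = (3, -5)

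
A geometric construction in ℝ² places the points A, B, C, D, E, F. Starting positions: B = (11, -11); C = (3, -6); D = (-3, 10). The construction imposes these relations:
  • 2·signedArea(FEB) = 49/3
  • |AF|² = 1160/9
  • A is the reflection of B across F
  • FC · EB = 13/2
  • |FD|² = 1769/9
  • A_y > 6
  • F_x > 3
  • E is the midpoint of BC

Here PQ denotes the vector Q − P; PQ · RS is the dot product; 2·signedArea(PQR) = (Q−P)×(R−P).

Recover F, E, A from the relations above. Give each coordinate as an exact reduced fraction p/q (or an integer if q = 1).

A = (-11/3, 19/3)
E = (7, -17/2)
F = (11/3, -7/3)

1. E_x = 7  [E is the midpoint of BC]
2. E_y = -17/2  [E is the midpoint of BC]
   → E = (7, -17/2)
3. F_x = 11/3  [FC · EB = 13/2 ∩ 2·signedArea(FEB) = 49/3]
4. F_y = -7/3  [FC · EB = 13/2 ∩ 2·signedArea(FEB) = 49/3]
   → F = (11/3, -7/3)
5. A_x = -11/3  [A is the reflection of B across F]
6. A_y = 19/3  [A is the reflection of B across F]
   → A = (-11/3, 19/3)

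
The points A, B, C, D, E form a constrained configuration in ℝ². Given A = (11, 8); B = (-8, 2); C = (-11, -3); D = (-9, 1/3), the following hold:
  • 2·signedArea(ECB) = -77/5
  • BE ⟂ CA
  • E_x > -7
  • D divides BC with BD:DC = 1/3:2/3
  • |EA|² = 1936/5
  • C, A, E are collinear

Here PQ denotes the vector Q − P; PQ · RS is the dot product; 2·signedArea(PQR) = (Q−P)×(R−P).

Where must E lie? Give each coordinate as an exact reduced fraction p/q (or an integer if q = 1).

E = (-33/5, -4/5)

1. E_x = -33/5  [C, A, E are collinear ∩ BE ⟂ CA]
2. E_y = -4/5  [C, A, E are collinear ∩ BE ⟂ CA]
   → E = (-33/5, -4/5)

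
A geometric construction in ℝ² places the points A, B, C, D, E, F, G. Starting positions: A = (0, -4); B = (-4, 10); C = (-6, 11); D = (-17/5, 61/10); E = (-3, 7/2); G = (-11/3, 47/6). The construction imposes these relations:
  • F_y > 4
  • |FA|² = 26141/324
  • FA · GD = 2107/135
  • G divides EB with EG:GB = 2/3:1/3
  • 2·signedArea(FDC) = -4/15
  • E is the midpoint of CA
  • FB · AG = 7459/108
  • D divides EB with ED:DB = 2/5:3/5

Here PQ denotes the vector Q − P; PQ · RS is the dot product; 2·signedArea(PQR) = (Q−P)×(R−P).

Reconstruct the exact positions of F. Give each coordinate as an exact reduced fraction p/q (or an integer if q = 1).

1. F_x = -23/9  [2·signedArea(FDC) = -4/15 ∩ FA · GD = 2107/135]
2. F_y = 83/18  [2·signedArea(FDC) = -4/15 ∩ FA · GD = 2107/135]
   → F = (-23/9, 83/18)

F = (-23/9, 83/18)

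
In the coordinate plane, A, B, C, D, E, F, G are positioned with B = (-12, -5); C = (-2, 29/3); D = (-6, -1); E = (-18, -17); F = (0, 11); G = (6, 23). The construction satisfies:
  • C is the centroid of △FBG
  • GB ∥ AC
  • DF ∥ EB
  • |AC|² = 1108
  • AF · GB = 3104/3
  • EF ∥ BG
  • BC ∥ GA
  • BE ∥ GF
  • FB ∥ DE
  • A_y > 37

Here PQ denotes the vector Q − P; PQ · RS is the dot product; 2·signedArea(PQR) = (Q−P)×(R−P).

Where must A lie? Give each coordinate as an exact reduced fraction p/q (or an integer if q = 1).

1. A_x = 16  [GB ∥ AC ∩ BC ∥ GA]
2. A_y = 113/3  [GB ∥ AC ∩ BC ∥ GA]
   → A = (16, 113/3)

A = (16, 113/3)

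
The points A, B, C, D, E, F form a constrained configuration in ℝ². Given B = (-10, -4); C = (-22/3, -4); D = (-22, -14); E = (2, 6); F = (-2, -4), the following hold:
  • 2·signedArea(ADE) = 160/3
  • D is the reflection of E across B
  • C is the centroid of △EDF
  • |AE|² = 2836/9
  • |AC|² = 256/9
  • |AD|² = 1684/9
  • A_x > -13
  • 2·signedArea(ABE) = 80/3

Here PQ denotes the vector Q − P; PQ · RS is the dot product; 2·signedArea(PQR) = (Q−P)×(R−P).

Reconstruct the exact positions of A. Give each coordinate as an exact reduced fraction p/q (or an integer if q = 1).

1. A_x = -38/3  [line -20·x + 24·y + -472/3 = 0 ∩ |AD|² = 1684/9]
2. A_y = -4  [line -20·x + 24·y + -472/3 = 0 ∩ |AD|² = 1684/9]
   → A = (-38/3, -4)

A = (-38/3, -4)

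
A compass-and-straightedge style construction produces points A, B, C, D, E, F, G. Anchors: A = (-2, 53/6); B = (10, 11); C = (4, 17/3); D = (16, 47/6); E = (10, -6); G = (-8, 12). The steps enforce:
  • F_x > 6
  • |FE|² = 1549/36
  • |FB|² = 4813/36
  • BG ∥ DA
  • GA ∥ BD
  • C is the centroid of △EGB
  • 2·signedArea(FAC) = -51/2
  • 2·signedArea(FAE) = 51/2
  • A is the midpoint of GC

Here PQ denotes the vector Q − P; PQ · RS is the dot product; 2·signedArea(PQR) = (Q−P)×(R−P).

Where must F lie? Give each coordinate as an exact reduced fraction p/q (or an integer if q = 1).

1. F_x = 7  [2·signedArea(FAC) = -51/2 ∩ 2·signedArea(FAE) = 51/2]
2. F_y = -1/6  [2·signedArea(FAC) = -51/2 ∩ 2·signedArea(FAE) = 51/2]
   → F = (7, -1/6)

F = (7, -1/6)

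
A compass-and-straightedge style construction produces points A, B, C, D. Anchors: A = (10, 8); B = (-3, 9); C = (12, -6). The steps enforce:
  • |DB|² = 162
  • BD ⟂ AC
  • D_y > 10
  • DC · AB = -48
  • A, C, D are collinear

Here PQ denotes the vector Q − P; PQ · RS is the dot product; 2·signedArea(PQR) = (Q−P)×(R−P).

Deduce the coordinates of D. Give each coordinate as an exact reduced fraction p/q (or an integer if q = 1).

1. D_x = 48/5  [A, C, D are collinear ∩ BD ⟂ AC]
2. D_y = 54/5  [A, C, D are collinear ∩ BD ⟂ AC]
   → D = (48/5, 54/5)

D = (48/5, 54/5)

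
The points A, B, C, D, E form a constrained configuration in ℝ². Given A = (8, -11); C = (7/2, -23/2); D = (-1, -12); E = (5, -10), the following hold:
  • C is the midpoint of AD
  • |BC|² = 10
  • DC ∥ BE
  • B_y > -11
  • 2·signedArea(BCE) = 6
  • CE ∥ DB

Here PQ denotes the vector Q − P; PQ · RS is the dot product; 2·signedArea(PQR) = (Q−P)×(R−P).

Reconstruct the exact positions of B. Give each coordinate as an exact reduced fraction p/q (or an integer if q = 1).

B = (1/2, -21/2)

1. B_x = 1/2  [DC ∥ BE ∩ CE ∥ DB]
2. B_y = -21/2  [DC ∥ BE ∩ CE ∥ DB]
   → B = (1/2, -21/2)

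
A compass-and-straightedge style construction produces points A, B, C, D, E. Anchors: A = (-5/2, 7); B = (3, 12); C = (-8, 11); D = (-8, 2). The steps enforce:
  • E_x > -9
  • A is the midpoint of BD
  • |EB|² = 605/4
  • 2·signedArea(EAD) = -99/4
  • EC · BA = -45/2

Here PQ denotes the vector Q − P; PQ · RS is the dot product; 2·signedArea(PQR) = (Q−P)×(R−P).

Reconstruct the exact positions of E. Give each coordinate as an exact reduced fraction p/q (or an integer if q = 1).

E = (-8, 13/2)

1. E_x = -8  [2·signedArea(EAD) = -99/4 ∩ EC · BA = -45/2]
2. E_y = 13/2  [2·signedArea(EAD) = -99/4 ∩ EC · BA = -45/2]
   → E = (-8, 13/2)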